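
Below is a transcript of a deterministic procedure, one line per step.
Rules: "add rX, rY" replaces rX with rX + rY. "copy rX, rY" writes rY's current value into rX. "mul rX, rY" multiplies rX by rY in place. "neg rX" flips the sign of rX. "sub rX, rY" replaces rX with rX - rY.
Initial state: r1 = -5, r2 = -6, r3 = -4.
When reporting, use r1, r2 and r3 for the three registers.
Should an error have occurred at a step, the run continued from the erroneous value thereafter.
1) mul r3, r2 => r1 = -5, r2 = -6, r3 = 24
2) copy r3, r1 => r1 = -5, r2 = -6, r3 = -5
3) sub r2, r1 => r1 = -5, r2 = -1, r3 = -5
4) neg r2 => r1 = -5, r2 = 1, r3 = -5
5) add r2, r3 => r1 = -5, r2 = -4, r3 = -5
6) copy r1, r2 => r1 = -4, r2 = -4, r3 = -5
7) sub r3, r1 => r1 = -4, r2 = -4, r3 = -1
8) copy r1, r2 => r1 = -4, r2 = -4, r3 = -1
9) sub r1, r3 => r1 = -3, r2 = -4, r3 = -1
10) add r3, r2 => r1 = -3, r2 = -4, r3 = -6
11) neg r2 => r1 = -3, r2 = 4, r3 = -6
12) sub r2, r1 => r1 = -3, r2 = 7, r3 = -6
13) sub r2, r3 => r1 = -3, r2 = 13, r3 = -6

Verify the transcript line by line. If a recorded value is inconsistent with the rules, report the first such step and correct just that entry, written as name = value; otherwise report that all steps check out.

Step 1: r3 = -4 * -6 = 24 — consistent with the transcript.
Step 2: r3 = -5 — in agreement.
Step 3: r2 = -6 - -5 = -1 — matches.
Step 4: r2 = -(-1) = 1 — confirmed correct.
Step 5: r2 = 1 + -5 = -4 — in agreement.
Step 6: r1 = -4 — in agreement.
Step 7: r3 = -5 - -4 = -1 — same as recorded.
Step 8: r1 = -4 — checks out.
Step 9: r1 = -4 - -1 = -3 — exactly as logged.
Step 10: r3 = -1 + -4 = -5 — the transcript has a different value.
So the first discrepancy is step 10, where the right value is r3 = -5.

step 10, r3 = -5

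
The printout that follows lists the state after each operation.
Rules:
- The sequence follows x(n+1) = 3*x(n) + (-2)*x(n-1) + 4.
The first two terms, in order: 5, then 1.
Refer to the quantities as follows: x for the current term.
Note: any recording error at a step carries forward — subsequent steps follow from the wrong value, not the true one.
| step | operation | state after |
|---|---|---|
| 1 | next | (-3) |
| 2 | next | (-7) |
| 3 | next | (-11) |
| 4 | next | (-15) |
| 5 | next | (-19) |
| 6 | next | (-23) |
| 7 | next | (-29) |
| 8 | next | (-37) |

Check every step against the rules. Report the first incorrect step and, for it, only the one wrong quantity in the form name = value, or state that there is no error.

step 7, x = -27

Recomputing the run from the initial state:
step 1: x = -3
step 2: x = -7
step 3: x = -11
step 4: x = -15
step 5: x = -19
step 6: x = -23
step 7: x = -27
step 8: x = -31
The first disagreement with the printout is at step 7, where the value should be x = -27.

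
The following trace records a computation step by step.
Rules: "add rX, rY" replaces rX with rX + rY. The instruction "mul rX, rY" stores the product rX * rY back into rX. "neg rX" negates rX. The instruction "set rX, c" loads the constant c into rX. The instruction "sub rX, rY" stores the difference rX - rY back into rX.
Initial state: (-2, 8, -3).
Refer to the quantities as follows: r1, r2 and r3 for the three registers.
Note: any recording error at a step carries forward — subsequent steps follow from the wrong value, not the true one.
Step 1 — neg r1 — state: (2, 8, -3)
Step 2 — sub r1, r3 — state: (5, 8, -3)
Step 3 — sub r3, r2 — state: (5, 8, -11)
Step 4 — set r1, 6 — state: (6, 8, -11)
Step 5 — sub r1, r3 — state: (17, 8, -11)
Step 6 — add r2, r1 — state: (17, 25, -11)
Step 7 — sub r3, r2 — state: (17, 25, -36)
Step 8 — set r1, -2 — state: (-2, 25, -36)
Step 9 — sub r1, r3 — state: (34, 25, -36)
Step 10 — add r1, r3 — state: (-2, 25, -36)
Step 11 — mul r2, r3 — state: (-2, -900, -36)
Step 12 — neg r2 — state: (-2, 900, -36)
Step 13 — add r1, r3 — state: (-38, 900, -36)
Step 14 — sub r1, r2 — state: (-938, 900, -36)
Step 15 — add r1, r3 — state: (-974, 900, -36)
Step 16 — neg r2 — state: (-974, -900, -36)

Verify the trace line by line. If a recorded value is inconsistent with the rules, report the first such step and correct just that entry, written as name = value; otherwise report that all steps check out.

Recomputing the run from the initial state:
step 1: r1 = 2, r2 = 8, r3 = -3
step 2: r1 = 5, r2 = 8, r3 = -3
step 3: r1 = 5, r2 = 8, r3 = -11
step 4: r1 = 6, r2 = 8, r3 = -11
step 5: r1 = 17, r2 = 8, r3 = -11
step 6: r1 = 17, r2 = 25, r3 = -11
step 7: r1 = 17, r2 = 25, r3 = -36
step 8: r1 = -2, r2 = 25, r3 = -36
step 9: r1 = 34, r2 = 25, r3 = -36
step 10: r1 = -2, r2 = 25, r3 = -36
step 11: r1 = -2, r2 = -900, r3 = -36
step 12: r1 = -2, r2 = 900, r3 = -36
step 13: r1 = -38, r2 = 900, r3 = -36
step 14: r1 = -938, r2 = 900, r3 = -36
step 15: r1 = -974, r2 = 900, r3 = -36
step 16: r1 = -974, r2 = -900, r3 = -36
This matches the trace at every step.

no error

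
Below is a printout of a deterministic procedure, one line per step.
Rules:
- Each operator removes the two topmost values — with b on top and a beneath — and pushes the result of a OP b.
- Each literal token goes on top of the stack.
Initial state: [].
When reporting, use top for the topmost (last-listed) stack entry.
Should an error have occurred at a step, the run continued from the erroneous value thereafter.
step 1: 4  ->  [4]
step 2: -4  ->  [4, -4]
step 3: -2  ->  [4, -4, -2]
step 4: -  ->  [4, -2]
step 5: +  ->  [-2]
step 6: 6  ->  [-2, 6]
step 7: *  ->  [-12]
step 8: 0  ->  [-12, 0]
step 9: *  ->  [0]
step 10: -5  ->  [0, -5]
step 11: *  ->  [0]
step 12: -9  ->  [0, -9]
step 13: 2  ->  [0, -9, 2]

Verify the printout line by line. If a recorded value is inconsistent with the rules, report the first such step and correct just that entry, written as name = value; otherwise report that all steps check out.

step 5, top = 2

Step 1: push 4: top = 4 — in agreement.
Step 2: push -4: top = -4 — matches.
Step 3: push -2: top = -2 — exactly as logged.
Step 4: -4 - -2 = -2 — verified.
Step 5: 4 + -2 = 2 — the printout has a different value.
First deviation found at step 5; the corrected entry is top = 2.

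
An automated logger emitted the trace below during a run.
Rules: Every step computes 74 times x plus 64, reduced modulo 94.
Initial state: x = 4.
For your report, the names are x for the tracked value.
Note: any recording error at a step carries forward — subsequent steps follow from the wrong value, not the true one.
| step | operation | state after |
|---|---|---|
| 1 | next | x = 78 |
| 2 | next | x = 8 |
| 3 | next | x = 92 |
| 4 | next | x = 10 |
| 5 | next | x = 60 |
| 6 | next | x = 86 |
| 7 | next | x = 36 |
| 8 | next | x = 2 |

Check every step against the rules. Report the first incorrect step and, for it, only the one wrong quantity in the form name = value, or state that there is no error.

Recomputing the run from the initial state:
step 1: x = 78
step 2: x = 8
step 3: x = 92
step 4: x = 10
step 5: x = 52
step 6: x = 58
step 7: x = 32
step 8: x = 82
The first disagreement with the trace is at step 5, where the value should be x = 52.

step 5, x = 52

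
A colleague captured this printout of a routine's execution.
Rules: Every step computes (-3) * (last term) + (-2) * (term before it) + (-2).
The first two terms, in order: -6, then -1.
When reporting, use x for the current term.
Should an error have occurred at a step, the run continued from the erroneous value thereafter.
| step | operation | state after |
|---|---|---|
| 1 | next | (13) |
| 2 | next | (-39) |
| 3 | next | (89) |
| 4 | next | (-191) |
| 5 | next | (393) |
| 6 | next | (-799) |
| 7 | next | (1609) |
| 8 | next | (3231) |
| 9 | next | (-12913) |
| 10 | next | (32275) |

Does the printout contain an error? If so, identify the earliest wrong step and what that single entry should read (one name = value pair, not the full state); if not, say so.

Recomputing the run from the initial state:
step 1: x = 13
step 2: x = -39
step 3: x = 89
step 4: x = -191
step 5: x = 393
step 6: x = -799
step 7: x = 1609
step 8: x = -3231
step 9: x = 6473
step 10: x = -12959
The first disagreement with the printout is at step 8, where the value should be x = -3231.

step 8, x = -3231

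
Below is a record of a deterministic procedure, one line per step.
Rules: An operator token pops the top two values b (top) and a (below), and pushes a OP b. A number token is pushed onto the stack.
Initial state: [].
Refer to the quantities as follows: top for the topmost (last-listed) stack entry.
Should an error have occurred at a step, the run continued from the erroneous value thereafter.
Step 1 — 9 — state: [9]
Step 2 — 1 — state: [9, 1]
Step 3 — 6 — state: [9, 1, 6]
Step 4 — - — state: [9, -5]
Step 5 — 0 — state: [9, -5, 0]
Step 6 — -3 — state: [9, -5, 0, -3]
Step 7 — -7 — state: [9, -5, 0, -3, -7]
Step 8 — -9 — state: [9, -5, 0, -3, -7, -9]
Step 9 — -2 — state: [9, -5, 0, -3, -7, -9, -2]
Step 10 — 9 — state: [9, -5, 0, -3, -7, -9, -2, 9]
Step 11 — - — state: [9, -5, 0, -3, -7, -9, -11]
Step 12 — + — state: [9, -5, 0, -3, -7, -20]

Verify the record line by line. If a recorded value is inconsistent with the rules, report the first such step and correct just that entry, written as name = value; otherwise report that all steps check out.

step 1: push 9: top = 9 -> same as recorded
step 2: push 1: top = 1 -> same as recorded
step 3: push 6: top = 6 -> consistent with the record
step 4: 1 - 6 = -5 -> verified
step 5: push 0: top = 0 -> agrees with the record
step 6: push -3: top = -3 -> confirmed correct
step 7: push -7: top = -7 -> agrees with the record
step 8: push -9: top = -9 -> same as recorded
step 9: push -2: top = -2 -> no discrepancy
step 10: push 9: top = 9 -> agrees with the record
step 11: -2 - 9 = -11 -> matches
step 12: -9 + -11 = -20 -> agrees with the record
The recomputation confirms every line.

no error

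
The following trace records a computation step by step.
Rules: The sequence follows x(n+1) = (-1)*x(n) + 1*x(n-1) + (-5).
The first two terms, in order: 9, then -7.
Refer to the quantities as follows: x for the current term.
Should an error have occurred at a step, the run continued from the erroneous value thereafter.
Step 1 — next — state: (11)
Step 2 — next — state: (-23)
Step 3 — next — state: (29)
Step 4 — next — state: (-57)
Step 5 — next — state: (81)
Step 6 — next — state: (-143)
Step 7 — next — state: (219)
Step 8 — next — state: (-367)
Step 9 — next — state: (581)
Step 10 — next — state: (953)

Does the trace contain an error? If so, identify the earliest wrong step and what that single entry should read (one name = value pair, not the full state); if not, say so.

step 1: x = -1*(-7) + (1)*(9) + (-5) = 11 -> checks out
step 2: x = -1*(11) + (1)*(-7) + (-5) = -23 -> no discrepancy
step 3: x = -1*(-23) + (1)*(11) + (-5) = 29 -> same as recorded
step 4: x = -1*(29) + (1)*(-23) + (-5) = -57 -> agrees with the trace
step 5: x = -1*(-57) + (1)*(29) + (-5) = 81 -> verified
step 6: x = -1*(81) + (1)*(-57) + (-5) = -143 -> same as recorded
step 7: x = -1*(-143) + (1)*(81) + (-5) = 219 -> no discrepancy
step 8: x = -1*(219) + (1)*(-143) + (-5) = -367 -> exactly as logged
step 9: x = -1*(-367) + (1)*(219) + (-5) = 581 -> agrees with the trace
step 10: x = -1*(581) + (1)*(-367) + (-5) = -953 -> the entry is off here
Conclusion: step 10 carries the first error; the entry should be x = -953.

step 10, x = -953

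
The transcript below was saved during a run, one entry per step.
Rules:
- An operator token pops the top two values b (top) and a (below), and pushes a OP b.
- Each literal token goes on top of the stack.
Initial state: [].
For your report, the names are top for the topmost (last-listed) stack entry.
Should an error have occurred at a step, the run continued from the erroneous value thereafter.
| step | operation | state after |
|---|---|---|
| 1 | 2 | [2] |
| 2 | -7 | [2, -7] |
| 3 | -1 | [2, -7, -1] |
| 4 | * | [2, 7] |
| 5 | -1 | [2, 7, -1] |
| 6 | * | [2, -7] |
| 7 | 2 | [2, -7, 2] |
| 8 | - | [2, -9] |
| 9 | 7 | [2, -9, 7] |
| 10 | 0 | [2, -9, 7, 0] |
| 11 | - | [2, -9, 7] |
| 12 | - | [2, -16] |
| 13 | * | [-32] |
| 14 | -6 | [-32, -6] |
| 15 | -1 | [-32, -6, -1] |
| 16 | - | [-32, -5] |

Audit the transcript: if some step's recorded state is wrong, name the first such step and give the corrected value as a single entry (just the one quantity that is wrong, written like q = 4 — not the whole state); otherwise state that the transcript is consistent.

no error

1. push 2: top = 2 (consistent with the transcript)
2. push -7: top = -7 (agrees with the transcript)
3. push -1: top = -1 (exactly as logged)
4. -7 * -1 = 7 (no discrepancy)
5. push -1: top = -1 (matches)
6. 7 * -1 = -7 (in agreement)
7. push 2: top = 2 (verified)
8. -7 - 2 = -9 (confirmed correct)
9. push 7: top = 7 (in agreement)
10. push 0: top = 0 (checks out)
11. 7 - 0 = 7 (agrees with the transcript)
12. -9 - 7 = -16 (consistent with the transcript)
13. 2 * -16 = -32 (exactly as logged)
14. push -6: top = -6 (verified)
15. push -1: top = -1 (same as recorded)
16. -6 - -1 = -5 (consistent with the transcript)
All steps check out; nothing to correct.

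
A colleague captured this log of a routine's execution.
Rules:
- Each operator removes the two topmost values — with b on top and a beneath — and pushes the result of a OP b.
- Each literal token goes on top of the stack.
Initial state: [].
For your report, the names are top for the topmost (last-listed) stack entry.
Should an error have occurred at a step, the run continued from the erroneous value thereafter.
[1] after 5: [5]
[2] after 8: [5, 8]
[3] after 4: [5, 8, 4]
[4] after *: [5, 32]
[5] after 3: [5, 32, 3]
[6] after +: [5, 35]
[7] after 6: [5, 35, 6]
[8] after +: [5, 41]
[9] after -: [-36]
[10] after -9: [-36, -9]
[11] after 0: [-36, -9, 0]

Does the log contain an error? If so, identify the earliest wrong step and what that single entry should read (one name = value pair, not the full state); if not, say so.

Recomputing the run from the initial state:
step 1: [5]
step 2: [5, 8]
step 3: [5, 8, 4]
step 4: [5, 32]
step 5: [5, 32, 3]
step 6: [5, 35]
step 7: [5, 35, 6]
step 8: [5, 41]
step 9: [-36]
step 10: [-36, -9]
step 11: [-36, -9, 0]
This matches the log at every step.

no error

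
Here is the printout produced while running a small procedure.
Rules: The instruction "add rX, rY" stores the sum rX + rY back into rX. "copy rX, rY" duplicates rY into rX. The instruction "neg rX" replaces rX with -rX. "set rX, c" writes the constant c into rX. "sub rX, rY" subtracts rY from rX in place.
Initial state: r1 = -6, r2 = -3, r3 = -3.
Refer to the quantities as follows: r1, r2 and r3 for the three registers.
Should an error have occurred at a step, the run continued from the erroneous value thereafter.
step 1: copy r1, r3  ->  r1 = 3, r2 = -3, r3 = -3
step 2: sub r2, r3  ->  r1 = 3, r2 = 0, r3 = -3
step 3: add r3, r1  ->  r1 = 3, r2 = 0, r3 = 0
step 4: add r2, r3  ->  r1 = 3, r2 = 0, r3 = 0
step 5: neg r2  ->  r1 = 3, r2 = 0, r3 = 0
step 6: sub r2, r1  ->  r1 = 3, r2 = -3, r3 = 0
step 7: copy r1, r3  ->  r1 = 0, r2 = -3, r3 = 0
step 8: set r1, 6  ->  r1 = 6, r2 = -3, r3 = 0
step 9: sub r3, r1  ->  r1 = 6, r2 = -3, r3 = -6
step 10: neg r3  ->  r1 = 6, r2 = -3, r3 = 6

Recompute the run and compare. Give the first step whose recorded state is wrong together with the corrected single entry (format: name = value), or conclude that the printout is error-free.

step 1, r1 = -3

step 1: r1 = -3 -> first mismatch against the printout
That makes step 1 the first incorrect line — r1 = -3 is what it should show.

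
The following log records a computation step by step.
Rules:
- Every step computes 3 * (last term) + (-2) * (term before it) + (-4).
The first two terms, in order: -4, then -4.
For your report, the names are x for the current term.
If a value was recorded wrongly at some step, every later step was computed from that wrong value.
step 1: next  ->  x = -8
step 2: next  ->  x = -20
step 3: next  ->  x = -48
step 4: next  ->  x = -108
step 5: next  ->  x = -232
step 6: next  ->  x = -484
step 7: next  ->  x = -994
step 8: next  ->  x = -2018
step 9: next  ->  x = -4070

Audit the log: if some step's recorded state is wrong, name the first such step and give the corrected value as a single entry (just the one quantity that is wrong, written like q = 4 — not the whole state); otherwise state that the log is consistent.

step 7, x = -992

1. x = 3*(-4) + (-2)*(-4) + (-4) = -8 (checks out)
2. x = 3*(-8) + (-2)*(-4) + (-4) = -20 (confirmed correct)
3. x = 3*(-20) + (-2)*(-8) + (-4) = -48 (no discrepancy)
4. x = 3*(-48) + (-2)*(-20) + (-4) = -108 (confirmed correct)
5. x = 3*(-108) + (-2)*(-48) + (-4) = -232 (no discrepancy)
6. x = 3*(-232) + (-2)*(-108) + (-4) = -484 (verified)
7. x = 3*(-484) + (-2)*(-232) + (-4) = -992 (not what was recorded)
First incorrect step: 7; the correct value is x = -992.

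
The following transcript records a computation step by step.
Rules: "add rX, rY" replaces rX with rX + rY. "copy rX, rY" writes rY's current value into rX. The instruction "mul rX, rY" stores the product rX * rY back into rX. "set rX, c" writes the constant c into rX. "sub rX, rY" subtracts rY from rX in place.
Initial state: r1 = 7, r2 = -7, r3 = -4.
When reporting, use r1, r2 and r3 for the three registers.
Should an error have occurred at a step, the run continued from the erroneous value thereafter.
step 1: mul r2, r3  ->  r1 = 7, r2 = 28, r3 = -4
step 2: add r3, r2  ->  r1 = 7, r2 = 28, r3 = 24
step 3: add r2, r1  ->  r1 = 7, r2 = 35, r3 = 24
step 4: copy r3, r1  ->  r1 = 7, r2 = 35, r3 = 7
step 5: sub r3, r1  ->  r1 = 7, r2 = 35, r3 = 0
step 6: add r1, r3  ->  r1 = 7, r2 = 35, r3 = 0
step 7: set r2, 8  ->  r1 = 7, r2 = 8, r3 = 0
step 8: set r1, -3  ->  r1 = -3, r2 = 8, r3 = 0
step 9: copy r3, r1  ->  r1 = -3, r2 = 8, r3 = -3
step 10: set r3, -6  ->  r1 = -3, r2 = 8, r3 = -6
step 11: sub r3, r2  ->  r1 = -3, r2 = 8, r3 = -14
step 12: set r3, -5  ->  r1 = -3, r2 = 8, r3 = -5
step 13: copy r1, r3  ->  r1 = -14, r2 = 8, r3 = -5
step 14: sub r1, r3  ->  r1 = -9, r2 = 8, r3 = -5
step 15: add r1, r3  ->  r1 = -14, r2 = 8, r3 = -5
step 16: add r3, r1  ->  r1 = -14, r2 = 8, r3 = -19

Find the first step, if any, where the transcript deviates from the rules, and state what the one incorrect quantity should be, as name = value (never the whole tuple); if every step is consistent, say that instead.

step 13, r1 = -5

1. r2 = -7 * -4 = 28 (same as recorded)
2. r3 = -4 + 28 = 24 (consistent with the transcript)
3. r2 = 28 + 7 = 35 (same as recorded)
4. r3 = 7 (confirmed correct)
5. r3 = 7 - 7 = 0 (no discrepancy)
6. r1 = 7 + 0 = 7 (agrees with the transcript)
7. r2 = 8 (no discrepancy)
8. r1 = -3 (in agreement)
9. r3 = -3 (matches)
10. r3 = -6 (matches)
11. r3 = -6 - 8 = -14 (agrees with the transcript)
12. r3 = -5 (verified)
13. r1 = -5 (a discrepancy with the transcript)
First deviation found at step 13; the corrected entry is r1 = -5.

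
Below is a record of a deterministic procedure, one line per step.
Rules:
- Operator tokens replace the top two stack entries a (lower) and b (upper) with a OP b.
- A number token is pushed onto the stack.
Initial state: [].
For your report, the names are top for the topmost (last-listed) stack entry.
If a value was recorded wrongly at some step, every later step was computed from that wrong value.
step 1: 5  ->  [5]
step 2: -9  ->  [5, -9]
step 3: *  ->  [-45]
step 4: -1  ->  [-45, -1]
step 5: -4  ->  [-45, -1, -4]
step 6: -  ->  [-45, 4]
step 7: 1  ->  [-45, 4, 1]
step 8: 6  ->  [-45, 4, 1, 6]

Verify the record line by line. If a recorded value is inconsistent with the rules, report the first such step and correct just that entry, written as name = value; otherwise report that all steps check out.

step 1: push 5: top = 5 -> no discrepancy
step 2: push -9: top = -9 -> checks out
step 3: 5 * -9 = -45 -> same as recorded
step 4: push -1: top = -1 -> checks out
step 5: push -4: top = -4 -> verified
step 6: -1 - -4 = 3 -> the entry is off here
The audit stops at step 6: the recorded entry is wrong and should be top = 3.

step 6, top = 3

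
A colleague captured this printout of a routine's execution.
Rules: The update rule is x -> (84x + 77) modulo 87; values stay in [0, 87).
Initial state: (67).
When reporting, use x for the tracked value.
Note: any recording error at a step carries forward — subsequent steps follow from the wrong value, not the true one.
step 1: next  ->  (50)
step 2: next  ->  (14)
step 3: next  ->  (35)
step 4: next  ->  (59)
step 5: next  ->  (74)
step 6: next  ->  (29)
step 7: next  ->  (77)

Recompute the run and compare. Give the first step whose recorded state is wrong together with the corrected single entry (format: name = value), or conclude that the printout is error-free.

1. x = (84*67 + 77) mod 87 = 50 (in agreement)
2. x = (84*50 + 77) mod 87 = 14 (in agreement)
3. x = (84*14 + 77) mod 87 = 35 (matches)
4. x = (84*35 + 77) mod 87 = 59 (matches)
5. x = (84*59 + 77) mod 87 = 74 (consistent with the printout)
6. x = (84*74 + 77) mod 87 = 29 (in agreement)
7. x = (84*29 + 77) mod 87 = 77 (agrees with the printout)
Nothing is out of place; the run is error-free.

no error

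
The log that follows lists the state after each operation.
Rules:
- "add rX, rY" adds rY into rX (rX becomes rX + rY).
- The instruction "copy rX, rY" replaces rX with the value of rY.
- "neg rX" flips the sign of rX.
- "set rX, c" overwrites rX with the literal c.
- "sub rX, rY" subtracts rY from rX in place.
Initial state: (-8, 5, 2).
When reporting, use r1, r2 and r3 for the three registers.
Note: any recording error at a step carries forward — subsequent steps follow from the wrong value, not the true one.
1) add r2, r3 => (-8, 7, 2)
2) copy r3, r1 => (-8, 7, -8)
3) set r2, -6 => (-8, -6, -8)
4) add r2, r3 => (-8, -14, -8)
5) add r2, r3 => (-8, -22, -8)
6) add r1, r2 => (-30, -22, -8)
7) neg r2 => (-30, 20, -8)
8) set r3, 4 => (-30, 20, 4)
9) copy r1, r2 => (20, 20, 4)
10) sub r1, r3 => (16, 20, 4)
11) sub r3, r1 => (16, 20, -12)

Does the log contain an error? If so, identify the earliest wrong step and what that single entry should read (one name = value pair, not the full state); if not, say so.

1. r2 = 5 + 2 = 7 (verified)
2. r3 = -8 (exactly as logged)
3. r2 = -6 (consistent with the log)
4. r2 = -6 + -8 = -14 (agrees with the log)
5. r2 = -14 + -8 = -22 (agrees with the log)
6. r1 = -8 + -22 = -30 (same as recorded)
7. r2 = -(-22) = 22 (first mismatch against the log)
Step 7 is the first one off; corrected, r2 = 22.

step 7, r2 = 22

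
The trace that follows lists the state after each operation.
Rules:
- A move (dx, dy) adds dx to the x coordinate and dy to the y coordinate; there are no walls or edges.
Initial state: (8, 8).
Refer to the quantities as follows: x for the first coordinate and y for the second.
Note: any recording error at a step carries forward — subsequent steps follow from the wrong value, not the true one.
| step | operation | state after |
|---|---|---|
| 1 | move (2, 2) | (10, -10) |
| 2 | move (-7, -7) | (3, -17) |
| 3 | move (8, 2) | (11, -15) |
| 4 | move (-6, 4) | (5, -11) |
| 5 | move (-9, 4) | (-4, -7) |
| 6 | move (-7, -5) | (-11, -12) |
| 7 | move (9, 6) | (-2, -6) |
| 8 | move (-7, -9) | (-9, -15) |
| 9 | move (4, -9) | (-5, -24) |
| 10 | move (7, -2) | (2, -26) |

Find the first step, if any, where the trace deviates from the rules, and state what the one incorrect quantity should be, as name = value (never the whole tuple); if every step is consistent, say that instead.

Step 1: x = 8 + (2) = 10, y = 8 + (2) = 10 — the recorded entry deviates here.
The audit stops at step 1: the recorded entry is wrong and should be y = 10.

step 1, y = 10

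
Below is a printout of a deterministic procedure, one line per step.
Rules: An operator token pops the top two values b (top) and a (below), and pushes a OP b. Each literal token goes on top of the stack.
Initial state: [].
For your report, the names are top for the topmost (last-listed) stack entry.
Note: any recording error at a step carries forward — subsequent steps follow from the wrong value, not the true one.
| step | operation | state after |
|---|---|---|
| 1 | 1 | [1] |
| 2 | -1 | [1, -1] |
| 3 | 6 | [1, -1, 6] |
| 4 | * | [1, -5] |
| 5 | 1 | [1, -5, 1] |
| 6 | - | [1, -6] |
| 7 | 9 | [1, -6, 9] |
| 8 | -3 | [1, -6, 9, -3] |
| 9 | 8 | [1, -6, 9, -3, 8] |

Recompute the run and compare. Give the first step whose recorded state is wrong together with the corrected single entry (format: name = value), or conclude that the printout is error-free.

step 4, top = -6

step 1: push 1: top = 1 -> checks out
step 2: push -1: top = -1 -> consistent with the printout
step 3: push 6: top = 6 -> same as recorded
step 4: -1 * 6 = -6 -> the printout has a different value
First deviation found at step 4; the corrected entry is top = -6.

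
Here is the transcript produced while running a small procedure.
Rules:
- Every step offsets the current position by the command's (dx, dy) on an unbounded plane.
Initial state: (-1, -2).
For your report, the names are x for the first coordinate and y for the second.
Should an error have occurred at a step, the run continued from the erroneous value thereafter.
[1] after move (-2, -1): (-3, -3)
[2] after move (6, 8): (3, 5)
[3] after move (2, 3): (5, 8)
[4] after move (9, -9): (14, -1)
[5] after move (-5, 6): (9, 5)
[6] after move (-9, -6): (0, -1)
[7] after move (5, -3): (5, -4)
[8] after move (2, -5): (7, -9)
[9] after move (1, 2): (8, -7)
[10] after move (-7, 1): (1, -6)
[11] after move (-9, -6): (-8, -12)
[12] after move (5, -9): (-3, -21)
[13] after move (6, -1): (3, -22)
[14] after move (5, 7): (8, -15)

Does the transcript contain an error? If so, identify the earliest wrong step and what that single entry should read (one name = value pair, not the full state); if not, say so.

Recomputing the run from the initial state:
step 1: x = -3, y = -3
step 2: x = 3, y = 5
step 3: x = 5, y = 8
step 4: x = 14, y = -1
step 5: x = 9, y = 5
step 6: x = 0, y = -1
step 7: x = 5, y = -4
step 8: x = 7, y = -9
step 9: x = 8, y = -7
step 10: x = 1, y = -6
step 11: x = -8, y = -12
step 12: x = -3, y = -21
step 13: x = 3, y = -22
step 14: x = 8, y = -15
This matches the transcript at every step.

no error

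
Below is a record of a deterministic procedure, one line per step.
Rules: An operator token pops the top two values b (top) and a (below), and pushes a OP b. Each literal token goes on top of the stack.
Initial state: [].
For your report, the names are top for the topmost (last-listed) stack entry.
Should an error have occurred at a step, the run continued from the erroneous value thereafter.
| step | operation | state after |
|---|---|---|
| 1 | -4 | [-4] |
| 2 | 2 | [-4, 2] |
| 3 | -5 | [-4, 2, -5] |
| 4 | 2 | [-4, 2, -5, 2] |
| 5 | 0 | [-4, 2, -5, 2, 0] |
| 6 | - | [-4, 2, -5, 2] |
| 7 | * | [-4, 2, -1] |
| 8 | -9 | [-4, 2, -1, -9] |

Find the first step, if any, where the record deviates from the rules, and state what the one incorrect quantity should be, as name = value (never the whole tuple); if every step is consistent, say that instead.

Step 1: push -4: top = -4 — confirmed correct.
Step 2: push 2: top = 2 — checks out.
Step 3: push -5: top = -5 — confirmed correct.
Step 4: push 2: top = 2 — in agreement.
Step 5: push 0: top = 0 — exactly as logged.
Step 6: 2 - 0 = 2 — consistent with the record.
Step 7: -5 * 2 = -10 — the record has a different value.
The earliest wrong entry is at step 7: it should read top = -10.

step 7, top = -10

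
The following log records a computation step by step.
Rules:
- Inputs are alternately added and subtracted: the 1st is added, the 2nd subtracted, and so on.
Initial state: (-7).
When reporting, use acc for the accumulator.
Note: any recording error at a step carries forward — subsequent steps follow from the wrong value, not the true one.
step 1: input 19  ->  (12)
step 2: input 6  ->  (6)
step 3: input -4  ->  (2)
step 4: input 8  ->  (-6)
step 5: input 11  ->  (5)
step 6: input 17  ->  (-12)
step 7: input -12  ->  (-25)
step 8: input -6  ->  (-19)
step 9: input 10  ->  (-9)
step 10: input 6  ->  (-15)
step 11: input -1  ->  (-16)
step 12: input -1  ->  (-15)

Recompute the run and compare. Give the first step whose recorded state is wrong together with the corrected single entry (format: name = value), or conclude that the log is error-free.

Step 1: acc = -7 + 19 = 12 — checks out.
Step 2: acc = 12 - 6 = 6 — consistent with the log.
Step 3: acc = 6 + -4 = 2 — verified.
Step 4: acc = 2 - 8 = -6 — same as recorded.
Step 5: acc = -6 + 11 = 5 — exactly as logged.
Step 6: acc = 5 - 17 = -12 — matches.
Step 7: acc = -12 + -12 = -24 — the log has a different value.
The audit stops at step 7: the recorded entry is wrong and should be acc = -24.

step 7, acc = -24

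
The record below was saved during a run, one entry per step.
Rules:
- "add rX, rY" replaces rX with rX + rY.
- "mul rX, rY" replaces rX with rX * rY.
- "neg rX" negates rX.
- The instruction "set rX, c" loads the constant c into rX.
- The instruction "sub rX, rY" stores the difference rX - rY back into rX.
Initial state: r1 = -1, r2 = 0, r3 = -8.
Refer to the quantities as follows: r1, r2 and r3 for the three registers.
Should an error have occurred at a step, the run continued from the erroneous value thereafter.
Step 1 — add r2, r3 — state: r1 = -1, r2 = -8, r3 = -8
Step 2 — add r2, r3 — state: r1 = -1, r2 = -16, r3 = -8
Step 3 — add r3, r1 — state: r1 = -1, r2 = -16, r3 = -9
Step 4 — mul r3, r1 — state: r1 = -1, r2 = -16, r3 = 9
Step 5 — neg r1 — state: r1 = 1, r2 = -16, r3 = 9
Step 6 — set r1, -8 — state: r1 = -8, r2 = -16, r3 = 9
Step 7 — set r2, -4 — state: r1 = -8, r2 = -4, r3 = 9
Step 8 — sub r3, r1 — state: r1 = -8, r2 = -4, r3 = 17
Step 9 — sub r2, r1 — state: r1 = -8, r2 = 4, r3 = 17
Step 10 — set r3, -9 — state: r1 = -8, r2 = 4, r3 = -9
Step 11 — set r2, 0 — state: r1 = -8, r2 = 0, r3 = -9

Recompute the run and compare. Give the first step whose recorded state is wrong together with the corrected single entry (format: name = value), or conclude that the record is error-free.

Recomputing the run from the initial state:
step 1: r1 = -1, r2 = -8, r3 = -8
step 2: r1 = -1, r2 = -16, r3 = -8
step 3: r1 = -1, r2 = -16, r3 = -9
step 4: r1 = -1, r2 = -16, r3 = 9
step 5: r1 = 1, r2 = -16, r3 = 9
step 6: r1 = -8, r2 = -16, r3 = 9
step 7: r1 = -8, r2 = -4, r3 = 9
step 8: r1 = -8, r2 = -4, r3 = 17
step 9: r1 = -8, r2 = 4, r3 = 17
step 10: r1 = -8, r2 = 4, r3 = -9
step 11: r1 = -8, r2 = 0, r3 = -9
This matches the record at every step.

no error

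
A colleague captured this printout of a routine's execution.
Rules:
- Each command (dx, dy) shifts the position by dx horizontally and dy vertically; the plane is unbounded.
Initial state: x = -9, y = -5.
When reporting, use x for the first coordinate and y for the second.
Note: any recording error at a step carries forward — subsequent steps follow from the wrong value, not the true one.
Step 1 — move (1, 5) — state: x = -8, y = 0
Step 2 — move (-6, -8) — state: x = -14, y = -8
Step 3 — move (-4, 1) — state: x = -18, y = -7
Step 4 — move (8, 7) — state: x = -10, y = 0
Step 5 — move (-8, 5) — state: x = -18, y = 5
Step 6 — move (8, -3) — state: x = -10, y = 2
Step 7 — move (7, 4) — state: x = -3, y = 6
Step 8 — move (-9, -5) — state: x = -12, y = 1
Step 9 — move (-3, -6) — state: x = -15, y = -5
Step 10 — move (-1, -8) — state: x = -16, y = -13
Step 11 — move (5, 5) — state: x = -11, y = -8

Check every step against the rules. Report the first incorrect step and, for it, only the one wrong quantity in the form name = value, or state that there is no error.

Recomputing the run from the initial state:
step 1: x = -8, y = 0
step 2: x = -14, y = -8
step 3: x = -18, y = -7
step 4: x = -10, y = 0
step 5: x = -18, y = 5
step 6: x = -10, y = 2
step 7: x = -3, y = 6
step 8: x = -12, y = 1
step 9: x = -15, y = -5
step 10: x = -16, y = -13
step 11: x = -11, y = -8
This matches the printout at every step.

no error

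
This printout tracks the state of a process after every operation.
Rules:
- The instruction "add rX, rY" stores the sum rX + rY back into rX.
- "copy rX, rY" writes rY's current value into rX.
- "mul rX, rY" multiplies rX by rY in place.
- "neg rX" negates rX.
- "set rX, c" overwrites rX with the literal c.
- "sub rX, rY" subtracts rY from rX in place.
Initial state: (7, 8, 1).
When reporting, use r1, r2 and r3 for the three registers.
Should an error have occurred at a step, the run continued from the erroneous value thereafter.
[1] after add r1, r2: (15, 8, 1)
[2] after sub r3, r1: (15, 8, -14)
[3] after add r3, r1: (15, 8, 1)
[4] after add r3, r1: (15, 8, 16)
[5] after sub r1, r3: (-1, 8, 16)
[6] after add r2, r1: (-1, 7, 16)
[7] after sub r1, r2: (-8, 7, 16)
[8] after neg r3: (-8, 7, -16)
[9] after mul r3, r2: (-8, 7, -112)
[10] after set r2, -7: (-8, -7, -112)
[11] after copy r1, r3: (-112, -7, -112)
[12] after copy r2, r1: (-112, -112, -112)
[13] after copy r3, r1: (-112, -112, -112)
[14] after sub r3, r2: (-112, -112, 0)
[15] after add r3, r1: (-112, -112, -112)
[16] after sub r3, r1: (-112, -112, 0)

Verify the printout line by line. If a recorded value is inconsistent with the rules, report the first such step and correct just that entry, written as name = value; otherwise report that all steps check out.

no error

1. r1 = 7 + 8 = 15 (exactly as logged)
2. r3 = 1 - 15 = -14 (agrees with the printout)
3. r3 = -14 + 15 = 1 (same as recorded)
4. r3 = 1 + 15 = 16 (consistent with the printout)
5. r1 = 15 - 16 = -1 (confirmed correct)
6. r2 = 8 + -1 = 7 (verified)
7. r1 = -1 - 7 = -8 (matches)
8. r3 = -(16) = -16 (consistent with the printout)
9. r3 = -16 * 7 = -112 (in agreement)
10. r2 = -7 (consistent with the printout)
11. r1 = -112 (checks out)
12. r2 = -112 (no discrepancy)
13. r3 = -112 (exactly as logged)
14. r3 = -112 - -112 = 0 (consistent with the printout)
15. r3 = 0 + -112 = -112 (no discrepancy)
16. r3 = -112 - -112 = 0 (in agreement)
Each recorded entry agrees with the recomputation.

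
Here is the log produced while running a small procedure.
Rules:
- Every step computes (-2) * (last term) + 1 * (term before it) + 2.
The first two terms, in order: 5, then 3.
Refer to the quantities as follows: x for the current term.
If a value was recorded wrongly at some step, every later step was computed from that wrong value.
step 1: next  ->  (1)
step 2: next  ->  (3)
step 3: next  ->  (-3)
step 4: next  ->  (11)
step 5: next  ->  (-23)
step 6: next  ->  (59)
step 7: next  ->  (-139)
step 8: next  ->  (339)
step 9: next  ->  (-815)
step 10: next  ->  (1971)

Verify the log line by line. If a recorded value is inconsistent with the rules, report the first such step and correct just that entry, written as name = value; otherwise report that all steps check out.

step 1: x = -2*(3) + (1)*(5) + (2) = 1 -> agrees with the log
step 2: x = -2*(1) + (1)*(3) + (2) = 3 -> confirmed correct
step 3: x = -2*(3) + (1)*(1) + (2) = -3 -> no discrepancy
step 4: x = -2*(-3) + (1)*(3) + (2) = 11 -> exactly as logged
step 5: x = -2*(11) + (1)*(-3) + (2) = -23 -> same as recorded
step 6: x = -2*(-23) + (1)*(11) + (2) = 59 -> verified
step 7: x = -2*(59) + (1)*(-23) + (2) = -139 -> same as recorded
step 8: x = -2*(-139) + (1)*(59) + (2) = 339 -> exactly as logged
step 9: x = -2*(339) + (1)*(-139) + (2) = -815 -> confirmed correct
step 10: x = -2*(-815) + (1)*(339) + (2) = 1971 -> agrees with the log
The recomputation confirms every line.

no error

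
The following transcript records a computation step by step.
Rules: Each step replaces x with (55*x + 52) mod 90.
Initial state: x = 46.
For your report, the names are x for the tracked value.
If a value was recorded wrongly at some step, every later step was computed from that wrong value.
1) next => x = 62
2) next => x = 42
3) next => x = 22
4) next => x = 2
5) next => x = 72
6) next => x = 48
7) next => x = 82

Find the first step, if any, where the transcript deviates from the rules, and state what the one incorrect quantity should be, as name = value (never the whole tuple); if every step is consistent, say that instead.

step 6, x = 52

step 1: x = (55*46 + 52) mod 90 = 62 -> confirmed correct
step 2: x = (55*62 + 52) mod 90 = 42 -> in agreement
step 3: x = (55*42 + 52) mod 90 = 22 -> confirmed correct
step 4: x = (55*22 + 52) mod 90 = 2 -> same as recorded
step 5: x = (55*2 + 52) mod 90 = 72 -> verified
step 6: x = (55*72 + 52) mod 90 = 52 -> this is not what the transcript shows
Step 6 is the first one off; corrected, x = 52.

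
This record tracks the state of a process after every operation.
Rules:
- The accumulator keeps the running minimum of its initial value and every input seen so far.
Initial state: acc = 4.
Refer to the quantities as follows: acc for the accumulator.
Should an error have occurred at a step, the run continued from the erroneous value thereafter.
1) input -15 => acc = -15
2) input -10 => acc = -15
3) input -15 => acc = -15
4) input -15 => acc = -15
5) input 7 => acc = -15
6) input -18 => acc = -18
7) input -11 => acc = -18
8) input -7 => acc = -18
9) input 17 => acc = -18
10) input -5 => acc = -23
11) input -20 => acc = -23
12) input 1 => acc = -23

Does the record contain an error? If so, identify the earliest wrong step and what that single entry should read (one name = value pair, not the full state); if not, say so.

Recomputing the run from the initial state:
step 1: acc = -15
step 2: acc = -15
step 3: acc = -15
step 4: acc = -15
step 5: acc = -15
step 6: acc = -18
step 7: acc = -18
step 8: acc = -18
step 9: acc = -18
step 10: acc = -18
step 11: acc = -20
step 12: acc = -20
The first disagreement with the record is at step 10, where the value should be acc = -18.

step 10, acc = -18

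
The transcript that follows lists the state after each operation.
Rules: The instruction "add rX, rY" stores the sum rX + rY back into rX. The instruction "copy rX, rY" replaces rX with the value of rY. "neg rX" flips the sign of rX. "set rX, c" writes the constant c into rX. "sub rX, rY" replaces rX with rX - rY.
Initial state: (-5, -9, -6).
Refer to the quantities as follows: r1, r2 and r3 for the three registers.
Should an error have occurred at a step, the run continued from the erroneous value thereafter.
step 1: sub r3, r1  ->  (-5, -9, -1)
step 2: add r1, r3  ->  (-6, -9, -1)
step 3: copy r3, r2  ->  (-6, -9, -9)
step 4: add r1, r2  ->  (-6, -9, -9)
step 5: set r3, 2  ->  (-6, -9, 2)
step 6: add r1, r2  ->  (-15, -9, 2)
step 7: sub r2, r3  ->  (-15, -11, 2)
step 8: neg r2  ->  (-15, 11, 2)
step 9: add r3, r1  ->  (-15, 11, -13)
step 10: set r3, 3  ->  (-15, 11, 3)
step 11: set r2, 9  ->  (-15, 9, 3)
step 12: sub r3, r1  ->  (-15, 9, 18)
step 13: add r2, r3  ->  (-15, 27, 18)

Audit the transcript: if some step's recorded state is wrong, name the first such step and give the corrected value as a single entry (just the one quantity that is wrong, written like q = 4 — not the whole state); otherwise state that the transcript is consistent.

Step 1: r3 = -6 - -5 = -1 — confirmed correct.
Step 2: r1 = -5 + -1 = -6 — confirmed correct.
Step 3: r3 = -9 — exactly as logged.
Step 4: r1 = -6 + -9 = -15 — first mismatch against the transcript.
Step 4 is the first one off; corrected, r1 = -15.

step 4, r1 = -15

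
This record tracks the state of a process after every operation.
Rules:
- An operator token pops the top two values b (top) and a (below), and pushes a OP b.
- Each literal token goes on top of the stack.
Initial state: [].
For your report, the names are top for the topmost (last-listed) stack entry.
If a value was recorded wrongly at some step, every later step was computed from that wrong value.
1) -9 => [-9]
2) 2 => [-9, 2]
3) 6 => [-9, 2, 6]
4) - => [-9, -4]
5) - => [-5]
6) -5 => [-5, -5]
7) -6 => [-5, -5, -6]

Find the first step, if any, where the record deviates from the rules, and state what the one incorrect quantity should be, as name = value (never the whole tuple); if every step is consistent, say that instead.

1. push -9: top = -9 (same as recorded)
2. push 2: top = 2 (matches)
3. push 6: top = 6 (matches)
4. 2 - 6 = -4 (matches)
5. -9 - -4 = -5 (in agreement)
6. push -5: top = -5 (checks out)
7. push -6: top = -6 (same as recorded)
No step deviates from the rules.

no error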